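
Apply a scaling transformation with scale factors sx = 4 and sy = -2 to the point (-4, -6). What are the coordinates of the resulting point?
(-16, 12)

Scaling matrix:
[[4, 0], [0, -2]]
Result: (-4 × 4, -6 × -2) = (-16, 12)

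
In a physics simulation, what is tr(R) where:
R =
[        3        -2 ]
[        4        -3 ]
tr(R) = 3 - 3 = 0

The trace of a square matrix is the sum of its diagonal entries.
Diagonal entries of R: R[0][0] = 3, R[1][1] = -3.
tr(R) = 3 - 3 = 0.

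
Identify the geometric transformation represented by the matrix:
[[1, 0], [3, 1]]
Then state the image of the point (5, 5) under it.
vertical shear with factor 3; image of (5, 5) is (5, 20)

The matrix [[1, 0], [k, 1]] sends (x, y) to (x, 3x + y), leaving the x-coordinate fixed: a vertical shear.
The matrix [[1, 0], [3, 1]] represents: vertical shear with factor 3.
Applying it to (5, 5): [1·5 + 0·5, 3·5 + 1·5] = (5, 20).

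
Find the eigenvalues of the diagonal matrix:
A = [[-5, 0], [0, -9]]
λ₁ = -5, λ₂ = -9

The characteristic polynomial of A is det(A - λI) = (-5 - λ)(-9 - λ) = 0.
The roots are λ = -5 and λ = -9, so the eigenvalues are the diagonal entries.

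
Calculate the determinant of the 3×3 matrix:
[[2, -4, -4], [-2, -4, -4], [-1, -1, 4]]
-80

Expansion along first row:
det = 2·det([[-4,-4],[-1,4]]) - -4·det([[-2,-4],[-1,4]]) + -4·det([[-2,-4],[-1,-1]])
    = 2·(-4·4 - -4·-1) - -4·(-2·4 - -4·-1) + -4·(-2·-1 - -4·-1)
    = 2·-20 - -4·-12 + -4·-2
    = -40 + -48 + 8 = -80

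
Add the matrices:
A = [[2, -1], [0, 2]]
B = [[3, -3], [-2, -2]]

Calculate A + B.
[[5, -4], [-2, 0]]

Add corresponding elements:
(2)+(3)=5
(-1)+(-3)=-4
(0)+(-2)=-2
(2)+(-2)=0
A + B = [[5, -4], [-2, 0]]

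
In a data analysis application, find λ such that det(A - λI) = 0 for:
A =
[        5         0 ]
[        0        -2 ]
λ = -2, 5

Solve det(A - λI) = 0. For a 2×2 matrix the characteristic equation is λ² - (trace)λ + det = 0.
trace(A) = a + d = 5 - 2 = 3.
det(A) = a*d - b*c = (5)*(-2) - (0)*(0) = -10 - 0 = -10.
Characteristic equation: λ² - (3)λ + (-10) = 0.
Discriminant = (3)² - 4*(-10) = 9 + 40 = 49.
λ = (3 ± √49) / 2 = (3 ± 7) / 2 = -2, 5.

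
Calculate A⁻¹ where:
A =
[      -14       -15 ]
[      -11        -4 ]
det(A) = -109
A⁻¹ =
[    4/109   -15/109 ]
[  -11/109    14/109 ]

For a 2×2 matrix A = [[a, b], [c, d]] with det(A) ≠ 0, A⁻¹ = (1/det(A)) * [[d, -b], [-c, a]].
det(A) = (-14)*(-4) - (-15)*(-11) = 56 - 165 = -109.
A⁻¹ = (1/-109) * [[-4, 15], [11, -14]].
Dividing each entry by -109 and reducing:
A⁻¹ =
[    4/109   -15/109 ]
[  -11/109    14/109 ]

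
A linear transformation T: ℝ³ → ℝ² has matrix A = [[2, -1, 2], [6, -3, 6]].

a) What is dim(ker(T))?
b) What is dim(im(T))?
dim(ker) = 2, dim(im) = 1

Observe that row 2 = 3 × row 1 (so the rows are linearly dependent).
Thus rank(A) = 1 (only one linearly independent row).
dim(im(T)) = rank(A) = 1.
By the rank-nullity theorem applied to T: ℝ³ → ℝ², rank(A) + nullity(A) = 3 (the domain dimension), so dim(ker(T)) = 3 - 1 = 2.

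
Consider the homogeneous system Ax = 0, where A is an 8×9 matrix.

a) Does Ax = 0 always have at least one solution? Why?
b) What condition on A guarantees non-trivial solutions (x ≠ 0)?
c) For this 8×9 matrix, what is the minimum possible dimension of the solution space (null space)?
a) Yes, x = 0 is always a solution. b) When A has linearly dependent columns (rank < n). c) Minimum nullity = 1.

a) x = 0 satisfies A·0 = 0, so the zero vector is always a solution.
b) Non-trivial solutions exist iff the columns of A are linearly dependent, equivalently rank(A) < n (the number of columns).
c) By rank-nullity, rank(A) + nullity(A) = n = 9. Since A has only 8 rows, rank(A) ≤ 8, so nullity(A) ≥ 9 - 8 = 1.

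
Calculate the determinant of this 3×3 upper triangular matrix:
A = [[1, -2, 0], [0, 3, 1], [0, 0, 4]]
12

The determinant of a triangular matrix is the product of its diagonal entries (the off-diagonal entries above the diagonal do not affect it).
det(A) = (1) * (3) * (4) = 12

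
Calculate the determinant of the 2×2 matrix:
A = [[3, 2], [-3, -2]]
0

For A = [[a, b], [c, d]], det(A) = a*d - b*c.
det(A) = (3)*(-2) - (2)*(-3) = -6 - -6 = 0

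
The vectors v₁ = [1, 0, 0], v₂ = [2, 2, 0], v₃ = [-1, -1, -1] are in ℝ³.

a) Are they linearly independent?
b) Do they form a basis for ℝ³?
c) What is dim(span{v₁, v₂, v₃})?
Yes independent, yes basis, dim = 3

Stack v₁, v₂, v₃ as rows of a 3×3 matrix.
[[1, 0, 0]; [2, 2, 0]; [-1, -1, -1]] is already lower triangular with nonzero diagonal entries (1, 2, -1), so its determinant is the product of the diagonal entries, det = (1)·(2)·(-1) = -2 ≠ 0, and the rows are linearly independent.
Three linearly independent vectors in ℝ³ form a basis for ℝ³, so dim(span{v₁,v₂,v₃}) = 3.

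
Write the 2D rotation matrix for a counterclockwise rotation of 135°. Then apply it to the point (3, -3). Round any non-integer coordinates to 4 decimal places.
R = [[-√2/2, -√2/2], [√2/2, -√2/2]]; R·(3, -3) = (0.0000, 4.2426)

Rotation matrix formula: R(θ) = [[cos θ, -sin θ], [sin θ, cos θ]]
For θ = 135°:
cos(135°) = -√2/2
sin(135°) = √2/2
R = [[-√2/2, -√2/2], [√2/2, -√2/2]]
Apply to (3, -3): [-√2/2·3 + (-√2/2)·-3, √2/2·3 + -√2/2·-3] = (0.0000, 4.2426)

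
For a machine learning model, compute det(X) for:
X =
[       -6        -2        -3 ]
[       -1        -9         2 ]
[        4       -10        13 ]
det(X) = 402

Expand along row 0 (cofactor expansion): det(X) = a*(e*i - f*h) - b*(d*i - f*g) + c*(d*h - e*g), where the 3×3 is [[a, b, c], [d, e, f], [g, h, i]].
Minor M_00 = (-9)*(13) - (2)*(-10) = -117 + 20 = -97.
Minor M_01 = (-1)*(13) - (2)*(4) = -13 - 8 = -21.
Minor M_02 = (-1)*(-10) - (-9)*(4) = 10 + 36 = 46.
det(X) = (-6)*(-97) - (-2)*(-21) + (-3)*(46) = 582 - 42 - 138 = 402.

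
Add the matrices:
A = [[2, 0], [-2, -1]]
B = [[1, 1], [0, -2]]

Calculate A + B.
[[3, 1], [-2, -3]]

Add corresponding elements:
(2)+(1)=3
(0)+(1)=1
(-2)+(0)=-2
(-1)+(-2)=-3
A + B = [[3, 1], [-2, -3]]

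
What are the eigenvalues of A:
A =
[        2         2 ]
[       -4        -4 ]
λ = -2, 0

Solve det(A - λI) = 0. For a 2×2 matrix the characteristic equation is λ² - (trace)λ + det = 0.
trace(A) = a + d = 2 - 4 = -2.
det(A) = a*d - b*c = (2)*(-4) - (2)*(-4) = -8 + 8 = 0.
Characteristic equation: λ² - (-2)λ + (0) = 0.
Discriminant = (-2)² - 4*(0) = 4 - 0 = 4.
λ = (-2 ± √4) / 2 = (-2 ± 2) / 2 = -2, 0.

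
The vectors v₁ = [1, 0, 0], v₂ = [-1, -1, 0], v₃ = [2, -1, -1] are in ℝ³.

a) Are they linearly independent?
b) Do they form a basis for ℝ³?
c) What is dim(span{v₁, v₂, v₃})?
Yes independent, yes basis, dim = 3

Stack v₁, v₂, v₃ as rows of a 3×3 matrix.
[[1, 0, 0]; [-1, -1, 0]; [2, -1, -1]] is already lower triangular with nonzero diagonal entries (1, -1, -1), so its determinant is the product of the diagonal entries, det = (1)·(-1)·(-1) = 1 ≠ 0, and the rows are linearly independent.
Three linearly independent vectors in ℝ³ form a basis for ℝ³, so dim(span{v₁,v₂,v₃}) = 3.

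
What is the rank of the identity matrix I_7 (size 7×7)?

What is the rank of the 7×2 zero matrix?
rank(I_7) = 7, rank(0) = 0

The identity I_7 has 7 columns that are the standard basis vectors e_1, …, e_7. These are linearly independent, so all 7 columns are pivots and rank(I_7) = 7.
The 7×2 zero matrix has every entry zero, so every row is the zero row and there are no pivots; rank(0) = 0.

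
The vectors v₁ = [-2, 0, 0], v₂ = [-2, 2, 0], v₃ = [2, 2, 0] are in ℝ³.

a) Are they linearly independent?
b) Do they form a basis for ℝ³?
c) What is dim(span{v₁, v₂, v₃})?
Not independent, not a basis, dim(span) = 2

Check whether v₃ can be written as a linear combination of v₁ and v₂.
v₃ = (-2)·v₁ + (1)·v₂ = [2, 2, 0], so the three vectors are linearly dependent.
Thus they do not form a basis for ℝ³, and dim(span{v₁, v₂, v₃}) = 2 (spanned by v₁ and v₂).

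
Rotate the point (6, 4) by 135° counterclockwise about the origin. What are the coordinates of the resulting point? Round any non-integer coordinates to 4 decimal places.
(-7.0711, 1.4142)

Rotation matrix R(θ) = [[cos θ, -sin θ], [sin θ, cos θ]]; for θ = 135°:
R = [[-√2/2, -√2/2], [√2/2, -√2/2]]
Result: R × [6, 4]ᵀ = [-√2/2·6 + (-√2/2)·4, √2/2·6 + (-√2/2)·4]ᵀ = (-7.0711, 1.4142)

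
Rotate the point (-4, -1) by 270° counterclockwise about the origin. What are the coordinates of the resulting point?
(-1, 4)

Rotation matrix R(θ) = [[cos θ, -sin θ], [sin θ, cos θ]]; for θ = 270°:
R = [[0, 1], [-1, 0]]
Result: R × [-4, -1]ᵀ = [0·-4 + (1)·-1, -1·-4 + (0)·-1]ᵀ = (-1, 4)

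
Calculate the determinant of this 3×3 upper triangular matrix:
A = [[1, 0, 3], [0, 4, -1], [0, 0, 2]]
8

The determinant of a triangular matrix is the product of its diagonal entries (the off-diagonal entries above the diagonal do not affect it).
det(A) = (1) * (4) * (2) = 8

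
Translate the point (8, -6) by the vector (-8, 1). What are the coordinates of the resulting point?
(0, -5)

Translation by (-8, 1):
x' = 8 + -8 = 0
y' = -6 + 1 = -5
Homogeneous matrix: [[1, 0, -8], [0, 1, 1], [0, 0, 1]]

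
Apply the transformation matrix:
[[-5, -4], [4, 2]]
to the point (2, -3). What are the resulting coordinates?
(2, 2)

Matrix multiplication:
[[-5, -4], [4, 2]] × [2, -3]ᵀ
= [-5×2 + -4×-3, 4×2 + 2×-3]ᵀ
= [2.0000, 2.0000]ᵀ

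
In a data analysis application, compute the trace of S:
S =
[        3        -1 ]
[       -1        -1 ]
tr(S) = 3 - 1 = 2

The trace of a square matrix is the sum of its diagonal entries.
Diagonal entries of S: S[0][0] = 3, S[1][1] = -1.
tr(S) = 3 - 1 = 2.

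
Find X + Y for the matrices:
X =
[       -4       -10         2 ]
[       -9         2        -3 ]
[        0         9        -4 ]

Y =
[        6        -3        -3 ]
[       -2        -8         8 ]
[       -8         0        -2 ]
X + Y =
[        2       -13        -1 ]
[      -11        -6         5 ]
[       -8         9        -6 ]

Matrix addition is elementwise: (X+Y)[i][j] = X[i][j] + Y[i][j].
  (X+Y)[0][0] = (-4) + (6) = 2
  (X+Y)[0][1] = (-10) + (-3) = -13
  (X+Y)[0][2] = (2) + (-3) = -1
  (X+Y)[1][0] = (-9) + (-2) = -11
  (X+Y)[1][1] = (2) + (-8) = -6
  (X+Y)[1][2] = (-3) + (8) = 5
  (X+Y)[2][0] = (0) + (-8) = -8
  (X+Y)[2][1] = (9) + (0) = 9
  (X+Y)[2][2] = (-4) + (-2) = -6
X + Y =
[        2       -13        -1 ]
[      -11        -6         5 ]
[       -8         9        -6 ]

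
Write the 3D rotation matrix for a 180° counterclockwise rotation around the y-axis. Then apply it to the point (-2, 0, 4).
R = [[-1, 0, 0], [0, 1, 0], [0, 0, -1]]; R·(-2, 0, 4) = (2, 0, -4)

Rotation matrix for 180° around y-axis:
cos(180°) = -1, sin(180°) = 0
R = [[-1, 0, 0], [0, 1, 0], [0, 0, -1]]
Apply to (-2, 0, 4): R·[-2, 0, 4]ᵀ = (2, 0, -4)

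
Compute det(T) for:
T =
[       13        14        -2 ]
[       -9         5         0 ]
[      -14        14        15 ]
det(T) = 2977

Expand along row 0 (cofactor expansion): det(T) = a*(e*i - f*h) - b*(d*i - f*g) + c*(d*h - e*g), where the 3×3 is [[a, b, c], [d, e, f], [g, h, i]].
Minor M_00 = (5)*(15) - (0)*(14) = 75 - 0 = 75.
Minor M_01 = (-9)*(15) - (0)*(-14) = -135 - 0 = -135.
Minor M_02 = (-9)*(14) - (5)*(-14) = -126 + 70 = -56.
det(T) = (13)*(75) - (14)*(-135) + (-2)*(-56) = 975 + 1890 + 112 = 2977.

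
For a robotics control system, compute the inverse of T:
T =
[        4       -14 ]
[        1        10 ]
det(T) = 54
T⁻¹ =
[     5/27      7/27 ]
[    -1/54      2/27 ]

For a 2×2 matrix T = [[a, b], [c, d]] with det(T) ≠ 0, T⁻¹ = (1/det(T)) * [[d, -b], [-c, a]].
det(T) = (4)*(10) - (-14)*(1) = 40 + 14 = 54.
T⁻¹ = (1/54) * [[10, 14], [-1, 4]].
Dividing each entry by 54 and reducing:
T⁻¹ =
[     5/27      7/27 ]
[    -1/54      2/27 ]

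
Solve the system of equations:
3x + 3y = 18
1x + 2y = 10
x = 2, y = 4

Use elimination (row reduction):
Equation 1: 3x + 3y = 18.
Equation 2: 1x + 2y = 10.
Multiply Eq1 by 1 and Eq2 by 3: 3x + 3y = 18;  3x + 6y = 30.
Subtract: (3)y = 12, so y = 4.
Back-substitute into Eq1: 3x + 3*(4) = 18, so x = 2.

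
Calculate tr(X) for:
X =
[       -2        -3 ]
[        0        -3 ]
tr(X) = -2 - 3 = -5

The trace of a square matrix is the sum of its diagonal entries.
Diagonal entries of X: X[0][0] = -2, X[1][1] = -3.
tr(X) = -2 - 3 = -5.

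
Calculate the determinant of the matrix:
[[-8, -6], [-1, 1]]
-14

For a 2×2 matrix [[a, b], [c, d]], det = ad - bc
det = (-8)(1) - (-6)(-1) = -8 - 6 = -14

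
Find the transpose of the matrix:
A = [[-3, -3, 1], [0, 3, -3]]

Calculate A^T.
[[-3, 0], [-3, 3], [1, -3]]

The transpose sends entry (i,j) to (j,i); rows become columns.
Row 0 of A: [-3, -3, 1] -> column 0 of A^T.
Row 1 of A: [0, 3, -3] -> column 1 of A^T.
A^T = [[-3, 0], [-3, 3], [1, -3]]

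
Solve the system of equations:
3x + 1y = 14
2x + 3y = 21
x = 3, y = 5

Use elimination (row reduction):
Equation 1: 3x + 1y = 14.
Equation 2: 2x + 3y = 21.
Multiply Eq1 by 2 and Eq2 by 3: 6x + 2y = 28;  6x + 9y = 63.
Subtract: (7)y = 35, so y = 5.
Back-substitute into Eq1: 3x + 1*(5) = 14, so x = 3.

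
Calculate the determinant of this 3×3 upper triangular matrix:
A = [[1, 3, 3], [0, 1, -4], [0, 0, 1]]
1

The determinant of a triangular matrix is the product of its diagonal entries (the off-diagonal entries above the diagonal do not affect it).
det(A) = (1) * (1) * (1) = 1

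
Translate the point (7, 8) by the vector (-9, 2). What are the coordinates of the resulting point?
(-2, 10)

Translation by (-9, 2):
x' = 7 + -9 = -2
y' = 8 + 2 = 10
Homogeneous matrix: [[1, 0, -9], [0, 1, 2], [0, 0, 1]]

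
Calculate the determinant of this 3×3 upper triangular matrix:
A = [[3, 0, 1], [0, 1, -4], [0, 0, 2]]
6

The determinant of a triangular matrix is the product of its diagonal entries (the off-diagonal entries above the diagonal do not affect it).
det(A) = (3) * (1) * (2) = 6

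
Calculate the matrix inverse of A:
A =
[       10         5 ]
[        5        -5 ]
det(A) = -75
A⁻¹ =
[     1/15      1/15 ]
[     1/15     -2/15 ]

For a 2×2 matrix A = [[a, b], [c, d]] with det(A) ≠ 0, A⁻¹ = (1/det(A)) * [[d, -b], [-c, a]].
det(A) = (10)*(-5) - (5)*(5) = -50 - 25 = -75.
A⁻¹ = (1/-75) * [[-5, -5], [-5, 10]].
Dividing each entry by -75 and reducing:
A⁻¹ =
[     1/15      1/15 ]
[     1/15     -2/15 ]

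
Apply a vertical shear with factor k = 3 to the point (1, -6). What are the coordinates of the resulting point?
(1, -3)

Shear matrix for vertical shear with factor k = 3:
[[1, 0], [3, 1]]
Result: (1, -6) → (1, -3)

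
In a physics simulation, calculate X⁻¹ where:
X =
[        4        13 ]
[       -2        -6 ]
det(X) = 2
X⁻¹ =
[       -3     -13/2 ]
[        1         2 ]

For a 2×2 matrix X = [[a, b], [c, d]] with det(X) ≠ 0, X⁻¹ = (1/det(X)) * [[d, -b], [-c, a]].
det(X) = (4)*(-6) - (13)*(-2) = -24 + 26 = 2.
X⁻¹ = (1/2) * [[-6, -13], [2, 4]].
Dividing each entry by 2 and reducing:
X⁻¹ =
[       -3     -13/2 ]
[        1         2 ]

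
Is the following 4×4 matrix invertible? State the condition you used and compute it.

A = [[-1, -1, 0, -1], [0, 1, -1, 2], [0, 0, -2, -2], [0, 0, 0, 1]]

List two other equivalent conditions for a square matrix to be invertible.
Yes, invertible; det(A) = 2 ≠ 0. Equivalent conditions: rank(A) = 4; Ax = 0 has only the trivial solution; 0 is not an eigenvalue; the columns of A are linearly independent.

To check invertibility, compute det(A).
The given matrix is triangular, so det(A) equals the product of its diagonal entries = 2 ≠ 0.
Since det(A) ≠ 0, A is invertible.
Equivalent conditions for a square matrix A to be invertible:
- rank(A) = 4 (full rank).
- The homogeneous system Ax = 0 has only the trivial solution x = 0.
- 0 is not an eigenvalue of A.
- The columns (equivalently rows) of A are linearly independent.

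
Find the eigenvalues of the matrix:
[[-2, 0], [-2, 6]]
λ = -2 and λ = 6

Characteristic equation: det(A - λI) = 0
λ² - (trace)λ + (det) = 0
λ² - (4)λ + (-12) = 0
λ² - 4λ - 12 = 0
Solving: λ = -2, 6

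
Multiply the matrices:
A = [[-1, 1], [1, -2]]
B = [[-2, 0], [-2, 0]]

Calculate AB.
[[0, 0], [2, 0]]

Each entry (i,j) of AB = sum over k of A[i][k]*B[k][j].
(AB)[0][0] = (-1)*(-2) + (1)*(-2) = 0
(AB)[0][1] = (-1)*(0) + (1)*(0) = 0
(AB)[1][0] = (1)*(-2) + (-2)*(-2) = 2
(AB)[1][1] = (1)*(0) + (-2)*(0) = 0
AB = [[0, 0], [2, 0]]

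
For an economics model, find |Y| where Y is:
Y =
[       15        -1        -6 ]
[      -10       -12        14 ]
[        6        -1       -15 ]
det(Y) = 2484

Expand along row 0 (cofactor expansion): det(Y) = a*(e*i - f*h) - b*(d*i - f*g) + c*(d*h - e*g), where the 3×3 is [[a, b, c], [d, e, f], [g, h, i]].
Minor M_00 = (-12)*(-15) - (14)*(-1) = 180 + 14 = 194.
Minor M_01 = (-10)*(-15) - (14)*(6) = 150 - 84 = 66.
Minor M_02 = (-10)*(-1) - (-12)*(6) = 10 + 72 = 82.
det(Y) = (15)*(194) - (-1)*(66) + (-6)*(82) = 2910 + 66 - 492 = 2484.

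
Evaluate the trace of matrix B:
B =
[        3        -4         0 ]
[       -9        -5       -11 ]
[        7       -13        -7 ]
tr(B) = 3 - 5 - 7 = -9

The trace of a square matrix is the sum of its diagonal entries.
Diagonal entries of B: B[0][0] = 3, B[1][1] = -5, B[2][2] = -7.
tr(B) = 3 - 5 - 7 = -9.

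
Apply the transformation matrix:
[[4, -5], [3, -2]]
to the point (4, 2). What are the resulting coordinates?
(6, 8)

Matrix multiplication:
[[4, -5], [3, -2]] × [4, 2]ᵀ
= [4×4 + -5×2, 3×4 + -2×2]ᵀ
= [6.0000, 8.0000]ᵀ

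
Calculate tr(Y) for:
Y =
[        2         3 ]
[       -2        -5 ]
tr(Y) = 2 - 5 = -3

The trace of a square matrix is the sum of its diagonal entries.
Diagonal entries of Y: Y[0][0] = 2, Y[1][1] = -5.
tr(Y) = 2 - 5 = -3.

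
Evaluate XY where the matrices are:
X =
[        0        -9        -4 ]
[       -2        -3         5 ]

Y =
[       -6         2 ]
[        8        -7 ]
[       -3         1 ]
XY =
[      -60        59 ]
[      -27        22 ]

Matrix multiplication: (XY)[i][j] = sum over k of X[i][k] * Y[k][j].
  (XY)[0][0] = (0)*(-6) + (-9)*(8) + (-4)*(-3) = -60
  (XY)[0][1] = (0)*(2) + (-9)*(-7) + (-4)*(1) = 59
  (XY)[1][0] = (-2)*(-6) + (-3)*(8) + (5)*(-3) = -27
  (XY)[1][1] = (-2)*(2) + (-3)*(-7) + (5)*(1) = 22
XY =
[      -60        59 ]
[      -27        22 ]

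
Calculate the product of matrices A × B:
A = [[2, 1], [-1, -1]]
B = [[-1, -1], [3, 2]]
[[1, 0], [-2, -1]]

Matrix multiplication:
C[0][0] = 2×-1 + 1×3 = 1
C[0][1] = 2×-1 + 1×2 = 0
C[1][0] = -1×-1 + -1×3 = -2
C[1][1] = -1×-1 + -1×2 = -1
Result: [[1, 0], [-2, -1]]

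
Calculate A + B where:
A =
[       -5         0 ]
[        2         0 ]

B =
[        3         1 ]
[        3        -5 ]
A + B =
[       -2         1 ]
[        5        -5 ]

Matrix addition is elementwise: (A+B)[i][j] = A[i][j] + B[i][j].
  (A+B)[0][0] = (-5) + (3) = -2
  (A+B)[0][1] = (0) + (1) = 1
  (A+B)[1][0] = (2) + (3) = 5
  (A+B)[1][1] = (0) + (-5) = -5
A + B =
[       -2         1 ]
[        5        -5 ]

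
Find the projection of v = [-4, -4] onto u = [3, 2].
[-60/13, -40/13]

The projection of v onto u is proj_u(v) = ((v·u) / (u·u)) · u.
v·u = (-4)*(3) + (-4)*(2) = -20.
u·u = (3)*(3) + (2)*(2) = 13.
coefficient = -20 / 13 = -20/13.
proj_u(v) = -20/13 · [3, 2] = [-60/13, -40/13].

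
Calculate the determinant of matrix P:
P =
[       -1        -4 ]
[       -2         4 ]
det(P) = -12

For a 2×2 matrix [[a, b], [c, d]], det = a*d - b*c.
det(P) = (-1)*(4) - (-4)*(-2) = -4 - 8 = -12.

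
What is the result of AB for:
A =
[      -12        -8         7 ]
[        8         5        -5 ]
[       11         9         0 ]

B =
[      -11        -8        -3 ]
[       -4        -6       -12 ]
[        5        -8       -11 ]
AB =
[      199        88        55 ]
[     -133       -54       -29 ]
[     -157      -142      -141 ]

Matrix multiplication: (AB)[i][j] = sum over k of A[i][k] * B[k][j].
  (AB)[0][0] = (-12)*(-11) + (-8)*(-4) + (7)*(5) = 199
  (AB)[0][1] = (-12)*(-8) + (-8)*(-6) + (7)*(-8) = 88
  (AB)[0][2] = (-12)*(-3) + (-8)*(-12) + (7)*(-11) = 55
  (AB)[1][0] = (8)*(-11) + (5)*(-4) + (-5)*(5) = -133
  (AB)[1][1] = (8)*(-8) + (5)*(-6) + (-5)*(-8) = -54
  (AB)[1][2] = (8)*(-3) + (5)*(-12) + (-5)*(-11) = -29
  (AB)[2][0] = (11)*(-11) + (9)*(-4) + (0)*(5) = -157
  (AB)[2][1] = (11)*(-8) + (9)*(-6) + (0)*(-8) = -142
  (AB)[2][2] = (11)*(-3) + (9)*(-12) + (0)*(-11) = -141
AB =
[      199        88        55 ]
[     -133       -54       -29 ]
[     -157      -142      -141 ]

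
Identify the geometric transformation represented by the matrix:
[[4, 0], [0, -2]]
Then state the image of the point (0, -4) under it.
non-uniform scaling by (4, -2); image of (0, -4) is (0, 8)

This is diagonal with distinct entries, so it scales the x-axis by 4 and the y-axis by -2.
The matrix [[4, 0], [0, -2]] represents: non-uniform scaling by (4, -2).
Applying it to (0, -4): [4·0 + 0·-4, 0·0 + -2·-4] = (0, 8).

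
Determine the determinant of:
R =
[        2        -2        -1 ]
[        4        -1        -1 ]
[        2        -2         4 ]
det(R) = 30

Expand along row 0 (cofactor expansion): det(R) = a*(e*i - f*h) - b*(d*i - f*g) + c*(d*h - e*g), where the 3×3 is [[a, b, c], [d, e, f], [g, h, i]].
Minor M_00 = (-1)*(4) - (-1)*(-2) = -4 - 2 = -6.
Minor M_01 = (4)*(4) - (-1)*(2) = 16 + 2 = 18.
Minor M_02 = (4)*(-2) - (-1)*(2) = -8 + 2 = -6.
det(R) = (2)*(-6) - (-2)*(18) + (-1)*(-6) = -12 + 36 + 6 = 30.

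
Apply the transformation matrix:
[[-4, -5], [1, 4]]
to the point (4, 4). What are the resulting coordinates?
(-36, 20)

Matrix multiplication:
[[-4, -5], [1, 4]] × [4, 4]ᵀ
= [-4×4 + -5×4, 1×4 + 4×4]ᵀ
= [-36.0000, 20.0000]ᵀ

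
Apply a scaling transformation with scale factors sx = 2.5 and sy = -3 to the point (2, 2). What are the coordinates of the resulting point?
(5.0, -6)

Scaling matrix:
[[2.50, 0], [0, -3]]
Result: (2 × 2.5, 2 × -3) = (5.0, -6)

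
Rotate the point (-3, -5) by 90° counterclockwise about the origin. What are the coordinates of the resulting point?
(5, -3)

Rotation matrix R(θ) = [[cos θ, -sin θ], [sin θ, cos θ]]; for θ = 90°:
R = [[0, -1], [1, 0]]
Result: R × [-3, -5]ᵀ = [0·-3 + (-1)·-5, 1·-3 + (0)·-5]ᵀ = (5, -3)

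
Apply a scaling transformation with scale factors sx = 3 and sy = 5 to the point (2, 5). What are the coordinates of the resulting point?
(6, 25)

Scaling matrix:
[[3, 0], [0, 5]]
Result: (2 × 3, 5 × 5) = (6, 25)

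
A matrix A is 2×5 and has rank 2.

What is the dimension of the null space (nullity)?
3

The rank-nullity theorem for an m×n matrix states:
rank(A) + nullity(A) = n (the number of columns).
Here n = 5 and rank(A) = 2, so nullity(A) = 5 - 2 = 3.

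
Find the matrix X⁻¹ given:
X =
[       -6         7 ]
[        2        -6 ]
det(X) = 22
X⁻¹ =
[    -3/11     -7/22 ]
[    -1/11     -3/11 ]

For a 2×2 matrix X = [[a, b], [c, d]] with det(X) ≠ 0, X⁻¹ = (1/det(X)) * [[d, -b], [-c, a]].
det(X) = (-6)*(-6) - (7)*(2) = 36 - 14 = 22.
X⁻¹ = (1/22) * [[-6, -7], [-2, -6]].
Dividing each entry by 22 and reducing:
X⁻¹ =
[    -3/11     -7/22 ]
[    -1/11     -3/11 ]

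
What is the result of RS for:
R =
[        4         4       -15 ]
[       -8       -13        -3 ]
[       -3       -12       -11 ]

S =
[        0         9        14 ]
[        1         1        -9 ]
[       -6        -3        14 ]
RS =
[       94        85      -190 ]
[        5       -76       -37 ]
[       54        -6       -88 ]

Matrix multiplication: (RS)[i][j] = sum over k of R[i][k] * S[k][j].
  (RS)[0][0] = (4)*(0) + (4)*(1) + (-15)*(-6) = 94
  (RS)[0][1] = (4)*(9) + (4)*(1) + (-15)*(-3) = 85
  (RS)[0][2] = (4)*(14) + (4)*(-9) + (-15)*(14) = -190
  (RS)[1][0] = (-8)*(0) + (-13)*(1) + (-3)*(-6) = 5
  (RS)[1][1] = (-8)*(9) + (-13)*(1) + (-3)*(-3) = -76
  (RS)[1][2] = (-8)*(14) + (-13)*(-9) + (-3)*(14) = -37
  (RS)[2][0] = (-3)*(0) + (-12)*(1) + (-11)*(-6) = 54
  (RS)[2][1] = (-3)*(9) + (-12)*(1) + (-11)*(-3) = -6
  (RS)[2][2] = (-3)*(14) + (-12)*(-9) + (-11)*(14) = -88
RS =
[       94        85      -190 ]
[        5       -76       -37 ]
[       54        -6       -88 ]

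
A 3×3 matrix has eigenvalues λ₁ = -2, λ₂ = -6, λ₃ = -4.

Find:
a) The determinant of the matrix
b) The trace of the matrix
det = -48, trace = -12

Two standard eigenvalue identities:
- det(A) equals the product of the eigenvalues (counted with multiplicity).
- trace(A) equals the sum of the eigenvalues.
det(A) = (-2)*(-6)*(-4) = -48.
trace(A) = -2 - 6 - 4 = -12.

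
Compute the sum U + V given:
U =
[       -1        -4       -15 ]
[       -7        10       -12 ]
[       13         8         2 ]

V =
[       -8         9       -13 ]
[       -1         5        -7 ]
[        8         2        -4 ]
U + V =
[       -9         5       -28 ]
[       -8        15       -19 ]
[       21        10        -2 ]

Matrix addition is elementwise: (U+V)[i][j] = U[i][j] + V[i][j].
  (U+V)[0][0] = (-1) + (-8) = -9
  (U+V)[0][1] = (-4) + (9) = 5
  (U+V)[0][2] = (-15) + (-13) = -28
  (U+V)[1][0] = (-7) + (-1) = -8
  (U+V)[1][1] = (10) + (5) = 15
  (U+V)[1][2] = (-12) + (-7) = -19
  (U+V)[2][0] = (13) + (8) = 21
  (U+V)[2][1] = (8) + (2) = 10
  (U+V)[2][2] = (2) + (-4) = -2
U + V =
[       -9         5       -28 ]
[       -8        15       -19 ]
[       21        10        -2 ]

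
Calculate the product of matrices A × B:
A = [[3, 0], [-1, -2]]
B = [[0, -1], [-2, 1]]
[[0, -3], [4, -1]]

Matrix multiplication:
C[0][0] = 3×0 + 0×-2 = 0
C[0][1] = 3×-1 + 0×1 = -3
C[1][0] = -1×0 + -2×-2 = 4
C[1][1] = -1×-1 + -2×1 = -1
Result: [[0, -3], [4, -1]]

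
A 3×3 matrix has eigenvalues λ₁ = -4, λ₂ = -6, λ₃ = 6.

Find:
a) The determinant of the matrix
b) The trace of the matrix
det = 144, trace = -4

Two standard eigenvalue identities:
- det(A) equals the product of the eigenvalues (counted with multiplicity).
- trace(A) equals the sum of the eigenvalues.
det(A) = (-4)*(-6)*(6) = 144.
trace(A) = -4 - 6 + 6 = -4.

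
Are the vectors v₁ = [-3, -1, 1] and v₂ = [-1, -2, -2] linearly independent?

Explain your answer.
Yes, linearly independent

Two vectors are linearly dependent iff one is a scalar multiple of the other.
No single scalar k satisfies v₂ = k·v₁ (the ratios of corresponding entries disagree), so v₁ and v₂ are linearly independent.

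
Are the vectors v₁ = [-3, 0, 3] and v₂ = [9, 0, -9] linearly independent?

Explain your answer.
No, linearly dependent (v₂ = -3·v₁)

Check whether there is a scalar k with v₂ = k·v₁.
Comparing components, k = -3 satisfies -3·[-3, 0, 3] = [9, 0, -9].
Since v₂ is a scalar multiple of v₁, the two vectors are linearly dependent.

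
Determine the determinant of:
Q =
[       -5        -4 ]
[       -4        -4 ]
det(Q) = 4

For a 2×2 matrix [[a, b], [c, d]], det = a*d - b*c.
det(Q) = (-5)*(-4) - (-4)*(-4) = 20 - 16 = 4.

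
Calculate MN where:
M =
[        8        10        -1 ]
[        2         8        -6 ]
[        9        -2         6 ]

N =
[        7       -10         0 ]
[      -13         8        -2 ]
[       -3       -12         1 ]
MN =
[      -71        12       -21 ]
[      -72       116       -22 ]
[       71      -178        10 ]

Matrix multiplication: (MN)[i][j] = sum over k of M[i][k] * N[k][j].
  (MN)[0][0] = (8)*(7) + (10)*(-13) + (-1)*(-3) = -71
  (MN)[0][1] = (8)*(-10) + (10)*(8) + (-1)*(-12) = 12
  (MN)[0][2] = (8)*(0) + (10)*(-2) + (-1)*(1) = -21
  (MN)[1][0] = (2)*(7) + (8)*(-13) + (-6)*(-3) = -72
  (MN)[1][1] = (2)*(-10) + (8)*(8) + (-6)*(-12) = 116
  (MN)[1][2] = (2)*(0) + (8)*(-2) + (-6)*(1) = -22
  (MN)[2][0] = (9)*(7) + (-2)*(-13) + (6)*(-3) = 71
  (MN)[2][1] = (9)*(-10) + (-2)*(8) + (6)*(-12) = -178
  (MN)[2][2] = (9)*(0) + (-2)*(-2) + (6)*(1) = 10
MN =
[      -71        12       -21 ]
[      -72       116       -22 ]
[       71      -178        10 ]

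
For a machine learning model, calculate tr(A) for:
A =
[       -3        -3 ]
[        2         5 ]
tr(A) = -3 + 5 = 2

The trace of a square matrix is the sum of its diagonal entries.
Diagonal entries of A: A[0][0] = -3, A[1][1] = 5.
tr(A) = -3 + 5 = 2.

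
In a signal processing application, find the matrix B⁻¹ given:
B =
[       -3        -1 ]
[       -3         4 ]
det(B) = -15
B⁻¹ =
[    -4/15     -1/15 ]
[     -1/5       1/5 ]

For a 2×2 matrix B = [[a, b], [c, d]] with det(B) ≠ 0, B⁻¹ = (1/det(B)) * [[d, -b], [-c, a]].
det(B) = (-3)*(4) - (-1)*(-3) = -12 - 3 = -15.
B⁻¹ = (1/-15) * [[4, 1], [3, -3]].
Dividing each entry by -15 and reducing:
B⁻¹ =
[    -4/15     -1/15 ]
[     -1/5       1/5 ]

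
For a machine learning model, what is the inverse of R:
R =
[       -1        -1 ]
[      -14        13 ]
det(R) = -27
R⁻¹ =
[   -13/27     -1/27 ]
[   -14/27      1/27 ]

For a 2×2 matrix R = [[a, b], [c, d]] with det(R) ≠ 0, R⁻¹ = (1/det(R)) * [[d, -b], [-c, a]].
det(R) = (-1)*(13) - (-1)*(-14) = -13 - 14 = -27.
R⁻¹ = (1/-27) * [[13, 1], [14, -1]].
Dividing each entry by -27 and reducing:
R⁻¹ =
[   -13/27     -1/27 ]
[   -14/27      1/27 ]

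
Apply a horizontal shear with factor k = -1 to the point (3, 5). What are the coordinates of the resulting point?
(-2, 5)

Shear matrix for horizontal shear with factor k = -1:
[[1, -1], [0, 1]]
Result: (3, 5) → (-2, 5)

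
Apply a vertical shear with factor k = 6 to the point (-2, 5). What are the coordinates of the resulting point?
(-2, -7)

Shear matrix for vertical shear with factor k = 6:
[[1, 0], [6, 1]]
Result: (-2, 5) → (-2, -7)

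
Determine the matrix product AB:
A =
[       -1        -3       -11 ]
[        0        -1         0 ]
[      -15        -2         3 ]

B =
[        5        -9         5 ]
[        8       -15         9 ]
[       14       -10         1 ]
AB =
[     -183       164       -43 ]
[       -8        15        -9 ]
[      -49       135       -90 ]

Matrix multiplication: (AB)[i][j] = sum over k of A[i][k] * B[k][j].
  (AB)[0][0] = (-1)*(5) + (-3)*(8) + (-11)*(14) = -183
  (AB)[0][1] = (-1)*(-9) + (-3)*(-15) + (-11)*(-10) = 164
  (AB)[0][2] = (-1)*(5) + (-3)*(9) + (-11)*(1) = -43
  (AB)[1][0] = (0)*(5) + (-1)*(8) + (0)*(14) = -8
  (AB)[1][1] = (0)*(-9) + (-1)*(-15) + (0)*(-10) = 15
  (AB)[1][2] = (0)*(5) + (-1)*(9) + (0)*(1) = -9
  (AB)[2][0] = (-15)*(5) + (-2)*(8) + (3)*(14) = -49
  (AB)[2][1] = (-15)*(-9) + (-2)*(-15) + (3)*(-10) = 135
  (AB)[2][2] = (-15)*(5) + (-2)*(9) + (3)*(1) = -90
AB =
[     -183       164       -43 ]
[       -8        15        -9 ]
[      -49       135       -90 ]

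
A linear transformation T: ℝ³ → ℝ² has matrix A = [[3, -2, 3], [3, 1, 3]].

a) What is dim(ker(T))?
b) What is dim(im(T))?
dim(ker) = 1, dim(im) = 2

The two rows are not scalar multiples of one another (no single k satisfies row 2 = k × row 1), so they are linearly independent.
Thus rank(A) = 2.
dim(im(T)) = rank(A) = 2.
By the rank-nullity theorem applied to T: ℝ³ → ℝ², rank(A) + nullity(A) = 3 (the domain dimension), so dim(ker(T)) = 3 - 2 = 1.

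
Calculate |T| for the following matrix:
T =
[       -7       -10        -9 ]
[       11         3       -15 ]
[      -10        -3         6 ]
det(T) = -624

Expand along row 0 (cofactor expansion): det(T) = a*(e*i - f*h) - b*(d*i - f*g) + c*(d*h - e*g), where the 3×3 is [[a, b, c], [d, e, f], [g, h, i]].
Minor M_00 = (3)*(6) - (-15)*(-3) = 18 - 45 = -27.
Minor M_01 = (11)*(6) - (-15)*(-10) = 66 - 150 = -84.
Minor M_02 = (11)*(-3) - (3)*(-10) = -33 + 30 = -3.
det(T) = (-7)*(-27) - (-10)*(-84) + (-9)*(-3) = 189 - 840 + 27 = -624.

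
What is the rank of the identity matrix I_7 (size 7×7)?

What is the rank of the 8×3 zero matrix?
rank(I_7) = 7, rank(0) = 0

The identity I_7 has 7 columns that are the standard basis vectors e_1, …, e_7. These are linearly independent, so all 7 columns are pivots and rank(I_7) = 7.
The 8×3 zero matrix has every entry zero, so every row is the zero row and there are no pivots; rank(0) = 0.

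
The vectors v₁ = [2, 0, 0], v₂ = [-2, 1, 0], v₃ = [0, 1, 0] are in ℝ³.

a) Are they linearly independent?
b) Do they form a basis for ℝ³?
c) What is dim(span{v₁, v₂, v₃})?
Not independent, not a basis, dim(span) = 2

Check whether v₃ can be written as a linear combination of v₁ and v₂.
v₃ = (1)·v₁ + (1)·v₂ = [0, 1, 0], so the three vectors are linearly dependent.
Thus they do not form a basis for ℝ³, and dim(span{v₁, v₂, v₃}) = 2 (spanned by v₁ and v₂).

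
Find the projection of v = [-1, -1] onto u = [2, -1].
[-2/5, 1/5]

The projection of v onto u is proj_u(v) = ((v·u) / (u·u)) · u.
v·u = (-1)*(2) + (-1)*(-1) = -1.
u·u = (2)*(2) + (-1)*(-1) = 5.
coefficient = -1 / 5 = -1/5.
proj_u(v) = -1/5 · [2, -1] = [-2/5, 1/5].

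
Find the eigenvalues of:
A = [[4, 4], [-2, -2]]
λ = 0, 2

Solve det(A - λI) = 0. For a 2×2 matrix this is λ² - (trace)λ + det = 0.
trace(A) = 4 - 2 = 2.
det(A) = (4)*(-2) - (4)*(-2) = -8 + 8 = 0.
Characteristic equation: λ² - (2)λ + (0) = 0.
Discriminant: (2)² - 4*(0) = 4 - 0 = 4.
Roots: λ = (2 ± √4) / 2 = 0, 2.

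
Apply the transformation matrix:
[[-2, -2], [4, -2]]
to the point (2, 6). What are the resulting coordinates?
(-16, -4)

Matrix multiplication:
[[-2, -2], [4, -2]] × [2, 6]ᵀ
= [-2×2 + -2×6, 4×2 + -2×6]ᵀ
= [-16.0000, -4.0000]ᵀ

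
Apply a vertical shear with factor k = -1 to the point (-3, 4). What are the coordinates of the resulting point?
(-3, 7)

Shear matrix for vertical shear with factor k = -1:
[[1, 0], [-1, 1]]
Result: (-3, 4) → (-3, 7)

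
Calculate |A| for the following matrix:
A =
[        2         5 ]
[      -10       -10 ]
det(A) = 30

For a 2×2 matrix [[a, b], [c, d]], det = a*d - b*c.
det(A) = (2)*(-10) - (5)*(-10) = -20 + 50 = 30.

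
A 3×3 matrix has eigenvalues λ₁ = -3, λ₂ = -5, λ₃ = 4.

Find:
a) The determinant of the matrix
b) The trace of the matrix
det = 60, trace = -4

Two standard eigenvalue identities:
- det(A) equals the product of the eigenvalues (counted with multiplicity).
- trace(A) equals the sum of the eigenvalues.
det(A) = (-3)*(-5)*(4) = 60.
trace(A) = -3 - 5 + 4 = -4.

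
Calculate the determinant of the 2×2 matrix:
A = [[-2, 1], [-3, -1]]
5

For A = [[a, b], [c, d]], det(A) = a*d - b*c.
det(A) = (-2)*(-1) - (1)*(-3) = 2 - -3 = 5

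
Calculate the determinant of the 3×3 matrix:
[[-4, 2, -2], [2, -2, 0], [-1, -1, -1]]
4

Expansion along first row:
det = -4·det([[-2,0],[-1,-1]]) - 2·det([[2,0],[-1,-1]]) + -2·det([[2,-2],[-1,-1]])
    = -4·(-2·-1 - 0·-1) - 2·(2·-1 - 0·-1) + -2·(2·-1 - -2·-1)
    = -4·2 - 2·-2 + -2·-4
    = -8 + 4 + 8 = 4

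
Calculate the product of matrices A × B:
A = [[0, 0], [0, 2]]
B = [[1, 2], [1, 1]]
[[0, 0], [2, 2]]

Matrix multiplication:
C[0][0] = 0×1 + 0×1 = 0
C[0][1] = 0×2 + 0×1 = 0
C[1][0] = 0×1 + 2×1 = 2
C[1][1] = 0×2 + 2×1 = 2
Result: [[0, 0], [2, 2]]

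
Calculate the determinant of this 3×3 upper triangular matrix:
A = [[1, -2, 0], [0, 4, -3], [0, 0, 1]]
4

The determinant of a triangular matrix is the product of its diagonal entries (the off-diagonal entries above the diagonal do not affect it).
det(A) = (1) * (4) * (1) = 4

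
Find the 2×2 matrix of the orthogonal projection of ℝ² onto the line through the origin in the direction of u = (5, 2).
[[25/29, 10/29], [10/29, 4/29]]

The orthogonal projection onto the line spanned by a nonzero vector u = (a, b) has matrix P = (u uᵀ) / (uᵀ u) = (1/(a² + b²)) · [[a², ab], [ab, b²]].
Here u = (5, 2), so a² + b² = 25 + 4 = 29.
P = (1/29) · [[25, 10], [10, 4]] = [[25/29, 10/29], [10/29, 4/29]].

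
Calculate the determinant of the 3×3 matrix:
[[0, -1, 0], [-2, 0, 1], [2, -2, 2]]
-6

Expansion along first row:
det = 0·det([[0,1],[-2,2]]) - -1·det([[-2,1],[2,2]]) + 0·det([[-2,0],[2,-2]])
    = 0·(0·2 - 1·-2) - -1·(-2·2 - 1·2) + 0·(-2·-2 - 0·2)
    = 0·2 - -1·-6 + 0·4
    = 0 + -6 + 0 = -6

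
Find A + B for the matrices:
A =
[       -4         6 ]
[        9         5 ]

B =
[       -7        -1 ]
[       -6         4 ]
A + B =
[      -11         5 ]
[        3         9 ]

Matrix addition is elementwise: (A+B)[i][j] = A[i][j] + B[i][j].
  (A+B)[0][0] = (-4) + (-7) = -11
  (A+B)[0][1] = (6) + (-1) = 5
  (A+B)[1][0] = (9) + (-6) = 3
  (A+B)[1][1] = (5) + (4) = 9
A + B =
[      -11         5 ]
[        3         9 ]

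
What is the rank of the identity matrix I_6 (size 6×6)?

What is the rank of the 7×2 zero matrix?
rank(I_6) = 6, rank(0) = 0

The identity I_6 has 6 columns that are the standard basis vectors e_1, …, e_6. These are linearly independent, so all 6 columns are pivots and rank(I_6) = 6.
The 7×2 zero matrix has every entry zero, so every row is the zero row and there are no pivots; rank(0) = 0.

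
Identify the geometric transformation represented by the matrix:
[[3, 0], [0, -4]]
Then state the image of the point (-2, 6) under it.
non-uniform scaling by (3, -4); image of (-2, 6) is (-6, -24)

This is diagonal with distinct entries, so it scales the x-axis by 3 and the y-axis by -4.
The matrix [[3, 0], [0, -4]] represents: non-uniform scaling by (3, -4).
Applying it to (-2, 6): [3·-2 + 0·6, 0·-2 + -4·6] = (-6, -24).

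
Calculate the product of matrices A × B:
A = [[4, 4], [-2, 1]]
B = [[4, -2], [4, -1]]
[[32, -12], [-4, 3]]

Matrix multiplication:
C[0][0] = 4×4 + 4×4 = 32
C[0][1] = 4×-2 + 4×-1 = -12
C[1][0] = -2×4 + 1×4 = -4
C[1][1] = -2×-2 + 1×-1 = 3
Result: [[32, -12], [-4, 3]]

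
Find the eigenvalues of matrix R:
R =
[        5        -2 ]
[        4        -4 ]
λ = -3, 4

Solve det(R - λI) = 0. For a 2×2 matrix the characteristic equation is λ² - (trace)λ + det = 0.
trace(R) = a + d = 5 - 4 = 1.
det(R) = a*d - b*c = (5)*(-4) - (-2)*(4) = -20 + 8 = -12.
Characteristic equation: λ² - (1)λ + (-12) = 0.
Discriminant = (1)² - 4*(-12) = 1 + 48 = 49.
λ = (1 ± √49) / 2 = (1 ± 7) / 2 = -3, 4.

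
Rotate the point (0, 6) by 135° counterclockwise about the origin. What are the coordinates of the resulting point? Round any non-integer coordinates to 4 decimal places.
(-4.2426, -4.2426)

Rotation matrix R(θ) = [[cos θ, -sin θ], [sin θ, cos θ]]; for θ = 135°:
R = [[-√2/2, -√2/2], [√2/2, -√2/2]]
Result: R × [0, 6]ᵀ = [-√2/2·0 + (-√2/2)·6, √2/2·0 + (-√2/2)·6]ᵀ = (-4.2426, -4.2426)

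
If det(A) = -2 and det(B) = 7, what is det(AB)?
-14

Use the multiplicative property of determinants: det(AB) = det(A)*det(B).
det(AB) = (-2)*(7) = -14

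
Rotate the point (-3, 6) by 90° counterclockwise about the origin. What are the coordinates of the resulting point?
(-6, -3)

Rotation matrix R(θ) = [[cos θ, -sin θ], [sin θ, cos θ]]; for θ = 90°:
R = [[0, -1], [1, 0]]
Result: R × [-3, 6]ᵀ = [0·-3 + (-1)·6, 1·-3 + (0)·6]ᵀ = (-6, -3)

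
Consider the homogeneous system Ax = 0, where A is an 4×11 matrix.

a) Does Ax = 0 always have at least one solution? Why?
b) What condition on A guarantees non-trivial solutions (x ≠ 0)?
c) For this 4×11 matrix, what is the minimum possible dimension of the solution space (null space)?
a) Yes, x = 0 is always a solution. b) When A has linearly dependent columns (rank < n). c) Minimum nullity = 7.

a) x = 0 satisfies A·0 = 0, so the zero vector is always a solution.
b) Non-trivial solutions exist iff the columns of A are linearly dependent, equivalently rank(A) < n (the number of columns).
c) By rank-nullity, rank(A) + nullity(A) = n = 11. Since A has only 4 rows, rank(A) ≤ 4, so nullity(A) ≥ 11 - 4 = 7.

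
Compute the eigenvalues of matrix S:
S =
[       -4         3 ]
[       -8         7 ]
λ = -1, 4

Solve det(S - λI) = 0. For a 2×2 matrix the characteristic equation is λ² - (trace)λ + det = 0.
trace(S) = a + d = -4 + 7 = 3.
det(S) = a*d - b*c = (-4)*(7) - (3)*(-8) = -28 + 24 = -4.
Characteristic equation: λ² - (3)λ + (-4) = 0.
Discriminant = (3)² - 4*(-4) = 9 + 16 = 25.
λ = (3 ± √25) / 2 = (3 ± 5) / 2 = -1, 4.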